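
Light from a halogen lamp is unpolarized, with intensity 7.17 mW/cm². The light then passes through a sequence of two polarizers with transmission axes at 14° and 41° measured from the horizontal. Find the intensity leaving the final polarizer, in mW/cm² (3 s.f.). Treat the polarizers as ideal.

Unpolarized light through the first polarizer → I₁ = 7.17 mW/cm²/2 = 3.585 mW/cm², polarized at 14°.
I₂ = I₁ · cos²(27°) = 3.585 · 0.7939 = 2.846 mW/cm².

I ≈ 2.85 mW/cm²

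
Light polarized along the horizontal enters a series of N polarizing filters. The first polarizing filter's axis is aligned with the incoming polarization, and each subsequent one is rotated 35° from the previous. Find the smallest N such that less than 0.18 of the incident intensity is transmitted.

N = 6

First polarizer is aligned with the polarization: full transmission.
Each further stage multiplies by cos²(35°) = 0.671.
After N polarizers: T = 0.671^(N−1). Require T < 0.18 ⇒ N−1 > ln(0.18)/ln(0.671) = 4.30, so N−1 ≥ 5 and N = 6.
Check: N=6 gives T = 0.136 < 0.18; N=5 gives T = 0.2027.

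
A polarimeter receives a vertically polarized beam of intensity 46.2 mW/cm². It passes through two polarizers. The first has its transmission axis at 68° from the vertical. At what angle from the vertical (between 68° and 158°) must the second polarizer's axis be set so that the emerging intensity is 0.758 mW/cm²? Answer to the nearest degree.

θ ≈ 138°

I₁ = I₀ cos²(68° − 0°) = I₀ cos²(68°) = 0.1403 I₀.
Target fraction: 0.758 / 46.2 mW/cm² = 0.01641 of I₀.
Need I₂/I₀ = 0.01641, so cos²(θ − 68°) = 0.01641 / 0.1403 = 0.1169.
θ − 68° = arccos(√0.1169) = 70.0°, giving θ ≈ 68 + 70.0 = 138.0°.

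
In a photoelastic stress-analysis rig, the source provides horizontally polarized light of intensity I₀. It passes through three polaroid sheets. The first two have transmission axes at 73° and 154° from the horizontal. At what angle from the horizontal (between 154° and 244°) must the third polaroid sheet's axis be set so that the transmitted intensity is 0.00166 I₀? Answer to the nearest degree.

By Malus's law, I₁ = I₀ cos²(73° − 0°) = I₀ cos²(73°) = 0.08548 I₀.
I₂ = I₁ cos²(154° − 73°) = 0.08548 I₀ · cos²(81°) = 0.002092 I₀.
Need I₃/I₀ = 0.00166, so cos²(θ − 154°) = 0.00166 / 0.002092 = 0.7935.
θ − 154° = arccos(√0.7935) = 27.0°, giving θ ≈ 154 + 27.0 = 181.0°.

θ ≈ 181°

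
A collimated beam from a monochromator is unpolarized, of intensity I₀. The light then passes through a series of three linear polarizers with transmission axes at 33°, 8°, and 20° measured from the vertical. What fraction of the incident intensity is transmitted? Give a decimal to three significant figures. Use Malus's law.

≈ 0.393 I₀

Unpolarized light through the first polarizer → I₁ = ½ I₀, now polarized at 33°.
I₂ = I₁ cos²(8° − 33°) = 0.5 I₀ · cos²(25°) = 0.4107 I₀.
I₃ = I₂ cos²(20° − 8°) = 0.4107 I₀ · cos²(12°) = 0.3929 I₀.
Transmitted fraction = 0.3929.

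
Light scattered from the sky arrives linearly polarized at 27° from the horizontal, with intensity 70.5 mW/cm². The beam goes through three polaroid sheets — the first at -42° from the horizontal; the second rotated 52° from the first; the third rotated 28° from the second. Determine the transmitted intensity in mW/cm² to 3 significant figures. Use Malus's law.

I ≈ 2.68 mW/cm²

By Malus's law, I₁ = 70.5 mW/cm² · cos²(69°) = 9.054 mW/cm².
I₂ = I₁ · cos²(52°) = 9.054 · 0.379 = 3.432 mW/cm².
I₃ = I₂ · cos²(28°) = 3.432 · 0.7796 = 2.675 mW/cm².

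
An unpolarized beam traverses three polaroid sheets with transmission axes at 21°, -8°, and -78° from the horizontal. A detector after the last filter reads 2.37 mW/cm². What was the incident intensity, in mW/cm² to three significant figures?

I₀ ≈ 53.0 mW/cm²

Unpolarized light through the first polarizer → I₁ = ½ I₀, now polarized at 21°.
I₂ = I₁ cos²(-8° − 21°) = 0.5 I₀ · cos²(29°) = 0.3825 I₀.
I₃ = I₂ cos²(-78° + 8°) = 0.3825 I₀ · cos²(70°) = 0.04474 I₀.
So 2.37 mW/cm² = 0.04474 I₀, giving I₀ = 2.37/0.04474 = 52.97 mW/cm².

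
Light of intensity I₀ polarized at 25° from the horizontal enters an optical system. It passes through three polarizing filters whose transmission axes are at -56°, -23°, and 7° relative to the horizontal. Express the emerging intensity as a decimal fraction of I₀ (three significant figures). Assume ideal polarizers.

By Malus's law, I₁ = I₀ cos²(-56° − 25°) = I₀ cos²(81°) = 0.02447 I₀.
I₂ = I₁ cos²(-23° + 56°) = 0.02447 I₀ · cos²(33°) = 0.01721 I₀.
I₃ = I₂ cos²(7° + 23°) = 0.01721 I₀ · cos²(30°) = 0.01291 I₀.
Transmitted fraction = 0.01291.

≈ 0.0129 I₀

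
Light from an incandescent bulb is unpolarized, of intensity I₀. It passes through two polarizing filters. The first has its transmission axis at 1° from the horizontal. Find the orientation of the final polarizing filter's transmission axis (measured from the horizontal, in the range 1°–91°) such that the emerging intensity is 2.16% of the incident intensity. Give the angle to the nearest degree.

Unpolarized light through the first polarizer → I₁ = ½ I₀, now polarized at 1°.
Need I₂/I₀ = 0.0216, so cos²(θ − 1°) = 0.0216 / 0.5 = 0.0432.
θ − 1° = arccos(√0.0432) = 78.0°, giving θ ≈ 1 + 78.0 = 79.0°.

θ ≈ 79°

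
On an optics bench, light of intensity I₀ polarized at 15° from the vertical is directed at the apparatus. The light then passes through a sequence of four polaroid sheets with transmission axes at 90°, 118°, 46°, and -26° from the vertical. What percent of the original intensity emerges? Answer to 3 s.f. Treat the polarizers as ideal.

≈ 0.0476%

I₁ = I₀ cos²(90° − 15°) = I₀ cos²(75°) = 0.06699 I₀.
I₂ = I₁ cos²(118° − 90°) = 0.06699 I₀ · cos²(28°) = 0.05222 I₀.
I₃ = I₂ cos²(46° − 118°) = 0.05222 I₀ · cos²(72°) = 0.004987 I₀.
I₄ = I₃ cos²(-26° − 46°) = 0.004987 I₀ · cos²(72°) = 0.0004762 I₀.
That is 0.04762% of the incident intensity.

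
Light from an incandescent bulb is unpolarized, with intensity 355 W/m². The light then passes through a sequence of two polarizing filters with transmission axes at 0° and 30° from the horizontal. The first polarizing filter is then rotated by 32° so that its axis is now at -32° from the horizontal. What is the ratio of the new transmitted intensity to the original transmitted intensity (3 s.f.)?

I_new/I_old ≈ 0.294

Before rotation:
Unpolarized light through the first polarizer → I₁ = ½ I₀, now polarized at 0°.
I₂ = I₁ cos²(30° − 0°) = 0.5 I₀ · cos²(30°) = 0.375 I₀.
After rotation:
Unpolarized light through the first polarizer → I₁ = ½ I₀, now polarized at -32°.
I₂ = I₁ cos²(30° + 32°) = 0.5 I₀ · cos²(62°) = 0.1102 I₀.
Ratio = 0.1102 / 0.375 = 0.2939.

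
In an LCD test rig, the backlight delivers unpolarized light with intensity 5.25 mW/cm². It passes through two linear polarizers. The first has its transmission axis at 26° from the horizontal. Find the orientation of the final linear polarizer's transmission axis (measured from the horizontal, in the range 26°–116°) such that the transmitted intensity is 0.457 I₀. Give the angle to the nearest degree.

Unpolarized light through the first polarizer → I₁ = ½ I₀, now polarized at 26°.
Need I₂/I₀ = 0.457, so cos²(θ − 26°) = 0.457 / 0.5 = 0.914.
θ − 26° = arccos(√0.914) = 17.1°, giving θ ≈ 26 + 17.1 = 43.1°.

θ ≈ 43°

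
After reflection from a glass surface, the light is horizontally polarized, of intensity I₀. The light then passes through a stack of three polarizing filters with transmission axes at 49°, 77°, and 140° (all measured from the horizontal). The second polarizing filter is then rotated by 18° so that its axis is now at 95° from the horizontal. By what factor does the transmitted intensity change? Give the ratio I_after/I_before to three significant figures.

I_new/I_old ≈ 1.50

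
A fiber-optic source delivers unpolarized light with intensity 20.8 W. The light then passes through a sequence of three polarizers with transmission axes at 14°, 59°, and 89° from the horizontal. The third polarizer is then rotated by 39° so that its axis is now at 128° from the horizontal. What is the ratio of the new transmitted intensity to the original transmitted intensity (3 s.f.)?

I_new/I_old ≈ 0.171

Before rotation:
Unpolarized light through the first polarizer → I₁ = ½ I₀, now polarized at 14°.
I₂ = I₁ cos²(59° − 14°) = 0.5 I₀ · cos²(45°) = 0.25 I₀.
I₃ = I₂ cos²(89° − 59°) = 0.25 I₀ · cos²(30°) = 0.1875 I₀.
After rotation:
Unpolarized light through the first polarizer → I₁ = ½ I₀, now polarized at 14°.
I₂ = I₁ cos²(59° − 14°) = 0.5 I₀ · cos²(45°) = 0.25 I₀.
I₃ = I₂ cos²(128° − 59°) = 0.25 I₀ · cos²(69°) = 0.03211 I₀.
Ratio = 0.03211 / 0.1875 = 0.1712.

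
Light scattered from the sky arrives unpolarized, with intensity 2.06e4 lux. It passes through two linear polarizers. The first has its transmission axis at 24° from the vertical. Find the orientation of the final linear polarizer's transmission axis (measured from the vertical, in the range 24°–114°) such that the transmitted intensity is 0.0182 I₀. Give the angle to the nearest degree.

θ ≈ 103°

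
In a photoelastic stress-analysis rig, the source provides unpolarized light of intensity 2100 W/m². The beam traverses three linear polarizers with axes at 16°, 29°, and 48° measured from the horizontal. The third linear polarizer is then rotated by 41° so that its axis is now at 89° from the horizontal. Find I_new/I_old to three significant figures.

I_new/I_old ≈ 0.280

Before rotation:
Unpolarized light through the first polarizer → I₁ = ½ I₀, now polarized at 16°.
I₂ = I₁ cos²(29° − 16°) = 0.5 I₀ · cos²(13°) = 0.4747 I₀.
I₃ = I₂ cos²(48° − 29°) = 0.4747 I₀ · cos²(19°) = 0.4244 I₀.
After rotation:
Unpolarized light through the first polarizer → I₁ = ½ I₀, now polarized at 16°.
I₂ = I₁ cos²(29° − 16°) = 0.5 I₀ · cos²(13°) = 0.4747 I₀.
I₃ = I₂ cos²(89° − 29°) = 0.4747 I₀ · cos²(60°) = 0.1187 I₀.
Ratio = 0.1187 / 0.4244 = 0.2796.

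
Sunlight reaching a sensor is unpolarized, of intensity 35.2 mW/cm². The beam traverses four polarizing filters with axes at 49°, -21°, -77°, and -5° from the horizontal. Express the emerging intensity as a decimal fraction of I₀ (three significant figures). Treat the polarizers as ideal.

I/I₀ ≈ 0.00175

Unpolarized light through the first polarizer → I₁ = 35.2 mW/cm²/2 = 17.6 mW/cm², polarized at 49°.
I₂ = I₁ · cos²(70°) = 17.6 · 0.117 = 2.059 mW/cm².
I₃ = I₂ · cos²(56°) = 2.059 · 0.3127 = 0.6438 mW/cm².
I₄ = I₃ · cos²(72°) = 0.6438 · 0.09549 = 0.06148 mW/cm².
Transmitted fraction = 0.001746.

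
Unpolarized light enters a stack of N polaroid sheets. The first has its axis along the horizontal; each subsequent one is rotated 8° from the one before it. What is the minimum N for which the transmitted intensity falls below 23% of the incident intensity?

N = 41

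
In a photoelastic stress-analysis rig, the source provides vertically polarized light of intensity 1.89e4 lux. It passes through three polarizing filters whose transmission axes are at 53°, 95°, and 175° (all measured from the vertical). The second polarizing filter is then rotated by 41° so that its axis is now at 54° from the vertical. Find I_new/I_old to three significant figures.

I_new/I_old ≈ 15.9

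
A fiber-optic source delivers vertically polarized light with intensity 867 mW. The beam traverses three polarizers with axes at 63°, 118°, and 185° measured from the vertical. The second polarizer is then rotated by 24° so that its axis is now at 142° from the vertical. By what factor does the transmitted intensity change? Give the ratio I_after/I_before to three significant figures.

I_new/I_old ≈ 0.388

Before rotation:
I₁ = I₀ cos²(63° − 0°) = I₀ cos²(63°) = 0.2061 I₀.
I₂ = I₁ cos²(118° − 63°) = 0.2061 I₀ · cos²(55°) = 0.06781 I₀.
I₃ = I₂ cos²(185° − 118°) = 0.06781 I₀ · cos²(67°) = 0.01035 I₀.
After rotation:
I₁ = I₀ cos²(63° − 0°) = I₀ cos²(63°) = 0.2061 I₀.
I₂ = I₁ cos²(142° − 63°) = 0.2061 I₀ · cos²(79°) = 0.007504 I₀.
I₃ = I₂ cos²(185° − 142°) = 0.007504 I₀ · cos²(43°) = 0.004014 I₀.
Ratio = 0.004014 / 0.01035 = 0.3877.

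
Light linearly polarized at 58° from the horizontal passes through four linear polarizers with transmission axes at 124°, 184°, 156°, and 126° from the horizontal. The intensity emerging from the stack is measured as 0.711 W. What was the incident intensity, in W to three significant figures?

I₁ = I₀ cos²(124° − 58°) = I₀ cos²(66°) = 0.1654 I₀.
I₂ = I₁ cos²(184° − 124°) = 0.1654 I₀ · cos²(60°) = 0.04136 I₀.
I₃ = I₂ cos²(156° − 184°) = 0.04136 I₀ · cos²(28°) = 0.03224 I₀.
I₄ = I₃ cos²(126° − 156°) = 0.03224 I₀ · cos²(30°) = 0.02418 I₀.
So 0.711 W = 0.02418 I₀, giving I₀ = 0.711/0.02418 = 29.4 W.

I₀ ≈ 29.4 W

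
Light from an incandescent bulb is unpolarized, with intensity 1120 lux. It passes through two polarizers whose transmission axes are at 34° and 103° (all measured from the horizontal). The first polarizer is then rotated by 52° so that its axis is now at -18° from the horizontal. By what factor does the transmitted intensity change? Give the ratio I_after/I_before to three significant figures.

Before rotation:
Unpolarized light through the first polarizer → I₁ = ½ I₀, now polarized at 34°.
I₂ = I₁ cos²(103° − 34°) = 0.5 I₀ · cos²(69°) = 0.06421 I₀.
After rotation:
Unpolarized light through the first polarizer → I₁ = ½ I₀, now polarized at -18°.
Angle between axes 1 and 2: 59°. I₂ = 0.5 I₀ · cos²(59°) = 0.1326 I₀.
Ratio = 0.1326 / 0.06421 = 2.065.

I_new/I_old ≈ 2.07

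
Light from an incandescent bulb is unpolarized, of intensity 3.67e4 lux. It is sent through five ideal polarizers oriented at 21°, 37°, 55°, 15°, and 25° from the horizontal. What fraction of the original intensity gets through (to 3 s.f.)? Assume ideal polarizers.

Unpolarized light through the first polarizer → I₁ = 3.67e4 lux/2 = 1.835e+04 lux, polarized at 21°.
I₂ = I₁ · cos²(16°) = 1.835e+04 · 0.924 = 1.696e+04 lux.
I₃ = I₂ · cos²(18°) = 1.696e+04 · 0.9045 = 1.534e+04 lux.
I₄ = I₃ · cos²(40°) = 1.534e+04 · 0.5868 = 9000 lux.
I₅ = I₄ · cos²(10°) = 9000 · 0.9698 = 8729 lux.
Transmitted fraction = 0.2378.

I/I₀ ≈ 0.238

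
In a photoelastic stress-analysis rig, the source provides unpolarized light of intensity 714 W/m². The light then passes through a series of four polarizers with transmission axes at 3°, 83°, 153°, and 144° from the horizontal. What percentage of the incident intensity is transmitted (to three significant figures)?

≈ 0.172%

Unpolarized light through the first polarizer → I₁ = 714 W/m²/2 = 357 W/m², polarized at 3°.
I₂ = I₁ · cos²(80°) = 357 · 0.03015 = 10.76 W/m².
I₃ = I₂ · cos²(70°) = 10.76 · 0.117 = 1.259 W/m².
I₄ = I₃ · cos²(9°) = 1.259 · 0.9755 = 1.228 W/m².
That is 0.172% of the incident intensity.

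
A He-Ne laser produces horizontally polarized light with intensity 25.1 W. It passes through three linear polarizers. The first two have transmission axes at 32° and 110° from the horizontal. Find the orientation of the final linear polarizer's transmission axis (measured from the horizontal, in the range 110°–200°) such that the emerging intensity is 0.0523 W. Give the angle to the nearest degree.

I₁ = I₀ cos²(32° − 0°) = I₀ cos²(32°) = 0.7192 I₀.
I₂ = I₁ cos²(110° − 32°) = 0.7192 I₀ · cos²(78°) = 0.03109 I₀.
Target fraction: 0.0523 / 25.1 W = 0.002084 of I₀.
Need I₃/I₀ = 0.002084, so cos²(θ − 110°) = 0.002084 / 0.03109 = 0.06702.
θ − 110° = arccos(√0.06702) = 75.0°, giving θ ≈ 110 + 75.0 = 185.0°.

θ ≈ 185°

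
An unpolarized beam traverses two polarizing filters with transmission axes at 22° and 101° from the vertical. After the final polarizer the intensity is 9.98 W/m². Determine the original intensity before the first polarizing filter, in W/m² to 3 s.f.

Unpolarized light through the first polarizer → I₁ = ½ I₀, now polarized at 22°.
I₂ = I₁ cos²(101° − 22°) = 0.5 I₀ · cos²(79°) = 0.0182 I₀.
So 9.98 W/m² = 0.0182 I₀, giving I₀ = 9.98/0.0182 = 548.2 W/m².

I₀ ≈ 548 W/m²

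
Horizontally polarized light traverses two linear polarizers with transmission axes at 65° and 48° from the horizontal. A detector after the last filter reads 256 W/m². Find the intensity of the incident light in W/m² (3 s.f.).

I₁ = I₀ cos²(65° − 0°) = I₀ cos²(65°) = 0.1786 I₀.
I₂ = I₁ cos²(48° − 65°) = 0.1786 I₀ · cos²(17°) = 0.1633 I₀.
So 256 W/m² = 0.1633 I₀, giving I₀ = 256/0.1633 = 1567 W/m².

I₀ ≈ 1570 W/m²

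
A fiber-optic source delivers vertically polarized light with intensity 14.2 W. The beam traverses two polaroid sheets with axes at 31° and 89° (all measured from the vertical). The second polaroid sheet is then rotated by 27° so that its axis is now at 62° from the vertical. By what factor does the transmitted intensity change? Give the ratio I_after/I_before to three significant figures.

Before rotation:
I₁ = I₀ cos²(31° − 0°) = I₀ cos²(31°) = 0.7347 I₀.
I₂ = I₁ cos²(89° − 31°) = 0.7347 I₀ · cos²(58°) = 0.2063 I₀.
After rotation:
I₁ = I₀ cos²(31° − 0°) = I₀ cos²(31°) = 0.7347 I₀.
I₂ = I₁ cos²(62° − 31°) = 0.7347 I₀ · cos²(31°) = 0.5398 I₀.
Ratio = 0.5398 / 0.2063 = 2.616.

I_new/I_old ≈ 2.62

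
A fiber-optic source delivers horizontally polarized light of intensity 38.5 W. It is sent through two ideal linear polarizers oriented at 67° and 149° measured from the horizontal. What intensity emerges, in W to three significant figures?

I ≈ 0.114 W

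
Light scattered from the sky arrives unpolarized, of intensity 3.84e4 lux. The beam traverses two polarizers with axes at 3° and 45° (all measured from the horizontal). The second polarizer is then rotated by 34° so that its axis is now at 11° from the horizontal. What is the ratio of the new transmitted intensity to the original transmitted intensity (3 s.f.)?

Before rotation:
Unpolarized light through the first polarizer → I₁ = ½ I₀, now polarized at 3°.
I₂ = I₁ cos²(45° − 3°) = 0.5 I₀ · cos²(42°) = 0.2761 I₀.
After rotation:
Unpolarized light through the first polarizer → I₁ = ½ I₀, now polarized at 3°.
I₂ = I₁ cos²(11° − 3°) = 0.5 I₀ · cos²(8°) = 0.4903 I₀.
Ratio = 0.4903 / 0.2761 = 1.776.

I_new/I_old ≈ 1.78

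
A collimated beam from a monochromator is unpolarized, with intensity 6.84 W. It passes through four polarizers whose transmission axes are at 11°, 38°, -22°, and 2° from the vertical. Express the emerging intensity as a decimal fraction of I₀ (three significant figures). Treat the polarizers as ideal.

Unpolarized light through the first polarizer → I₁ = 6.84 W/2 = 3.42 W, polarized at 11°.
I₂ = I₁ · cos²(27°) = 3.42 · 0.7939 = 2.715 W.
I₃ = I₂ · cos²(60°) = 2.715 · 0.25 = 0.6788 W.
I₄ = I₃ · cos²(24°) = 0.6788 · 0.8346 = 0.5665 W.
Transmitted fraction = 0.08282.

I/I₀ ≈ 0.0828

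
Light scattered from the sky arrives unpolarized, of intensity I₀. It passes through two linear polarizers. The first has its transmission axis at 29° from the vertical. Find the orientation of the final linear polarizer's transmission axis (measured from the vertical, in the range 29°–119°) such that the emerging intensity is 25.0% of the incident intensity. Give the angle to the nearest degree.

θ ≈ 74°

Unpolarized light through the first polarizer → I₁ = ½ I₀, now polarized at 29°.
Need I₂/I₀ = 0.25, so cos²(θ − 29°) = 0.25 / 0.5 = 0.5.
θ − 29° = arccos(√0.5) = 45.0°, giving θ ≈ 29 + 45.0 = 74.0°.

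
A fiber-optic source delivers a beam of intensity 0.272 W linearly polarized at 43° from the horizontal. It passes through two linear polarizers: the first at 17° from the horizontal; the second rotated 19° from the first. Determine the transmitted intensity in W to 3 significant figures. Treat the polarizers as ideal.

I ≈ 0.196 W

By Malus's law, I₁ = 0.272 W · cos²(26°) = 0.2197 W.
I₂ = I₁ · cos²(19°) = 0.2197 · 0.894 = 0.1964 W.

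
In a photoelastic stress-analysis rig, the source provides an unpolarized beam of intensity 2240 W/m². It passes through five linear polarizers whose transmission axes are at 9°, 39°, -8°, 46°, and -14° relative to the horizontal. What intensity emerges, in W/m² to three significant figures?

Unpolarized light through the first polarizer → I₁ = 2240 W/m²/2 = 1120 W/m², polarized at 9°.
I₂ = I₁ · cos²(30°) = 1120 · 0.75 = 840 W/m².
I₃ = I₂ · cos²(47°) = 840 · 0.4651 = 390.7 W/m².
I₄ = I₃ · cos²(54°) = 390.7 · 0.3455 = 135 W/m².
I₅ = I₄ · cos²(60°) = 135 · 0.25 = 33.75 W/m².

I ≈ 33.7 W/m²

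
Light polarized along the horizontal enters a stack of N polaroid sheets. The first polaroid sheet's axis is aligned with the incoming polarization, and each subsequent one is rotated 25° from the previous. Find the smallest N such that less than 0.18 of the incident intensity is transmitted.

N = 10

First polarizer is aligned with the polarization: full transmission.
Each further stage multiplies by cos²(25°) = 0.8214.
After N polarizers: T = 0.8214^(N−1). Require T < 0.18 ⇒ N−1 > ln(0.18)/ln(0.8214) = 8.72, so N−1 ≥ 9 and N = 10.
Check: N=10 gives T = 0.1702 < 0.18; N=9 gives T = 0.2072.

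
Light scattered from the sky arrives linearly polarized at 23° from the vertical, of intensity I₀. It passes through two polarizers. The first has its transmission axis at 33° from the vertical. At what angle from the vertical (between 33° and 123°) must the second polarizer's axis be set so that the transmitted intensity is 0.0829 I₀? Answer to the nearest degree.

By Malus's law, I₁ = I₀ cos²(33° − 23°) = I₀ cos²(10°) = 0.9698 I₀.
Need I₂/I₀ = 0.0829, so cos²(θ − 33°) = 0.0829 / 0.9698 = 0.08548.
θ − 33° = arccos(√0.08548) = 73.0°, giving θ ≈ 33 + 73.0 = 106.0°.

θ ≈ 106°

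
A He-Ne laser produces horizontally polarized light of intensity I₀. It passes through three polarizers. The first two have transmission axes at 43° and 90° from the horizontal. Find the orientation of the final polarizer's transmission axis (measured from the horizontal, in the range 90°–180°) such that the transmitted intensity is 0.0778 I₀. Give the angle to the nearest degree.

θ ≈ 146°

By Malus's law, I₁ = I₀ cos²(43° − 0°) = I₀ cos²(43°) = 0.5349 I₀.
I₂ = I₁ cos²(90° − 43°) = 0.5349 I₀ · cos²(47°) = 0.2488 I₀.
Need I₃/I₀ = 0.0778, so cos²(θ − 90°) = 0.0778 / 0.2488 = 0.3127.
θ − 90° = arccos(√0.3127) = 56.0°, giving θ ≈ 90 + 56.0 = 146.0°.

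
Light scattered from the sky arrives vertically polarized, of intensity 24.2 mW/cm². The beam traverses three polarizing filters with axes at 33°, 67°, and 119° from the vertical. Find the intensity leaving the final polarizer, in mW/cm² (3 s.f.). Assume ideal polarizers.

I₁ = 24.2 mW/cm² · cos²(33°) = 17.02 mW/cm².
I₂ = I₁ · cos²(34°) = 17.02 · 0.6873 = 11.7 mW/cm².
I₃ = I₂ · cos²(52°) = 11.7 · 0.379 = 4.434 mW/cm².

I ≈ 4.43 mW/cm²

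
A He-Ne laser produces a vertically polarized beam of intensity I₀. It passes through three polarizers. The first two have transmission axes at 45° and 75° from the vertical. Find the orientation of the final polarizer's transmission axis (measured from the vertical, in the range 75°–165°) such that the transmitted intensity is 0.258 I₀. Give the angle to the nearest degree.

θ ≈ 109°

I₁ = I₀ cos²(45° − 0°) = I₀ cos²(45°) = 0.5 I₀.
I₂ = I₁ cos²(75° − 45°) = 0.5 I₀ · cos²(30°) = 0.375 I₀.
Need I₃/I₀ = 0.258, so cos²(θ − 75°) = 0.258 / 0.375 = 0.688.
θ − 75° = arccos(√0.688) = 34.0°, giving θ ≈ 75 + 34.0 = 109.0°.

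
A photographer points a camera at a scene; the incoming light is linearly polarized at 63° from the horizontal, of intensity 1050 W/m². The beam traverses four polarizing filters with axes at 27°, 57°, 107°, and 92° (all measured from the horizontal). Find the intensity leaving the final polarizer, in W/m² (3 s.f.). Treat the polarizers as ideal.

I ≈ 199 W/m²

By Malus's law, I₁ = 1050 W/m² · cos²(36°) = 687.2 W/m².
I₂ = I₁ · cos²(30°) = 687.2 · 0.75 = 515.4 W/m².
I₃ = I₂ · cos²(50°) = 515.4 · 0.4132 = 213 W/m².
I₄ = I₃ · cos²(15°) = 213 · 0.933 = 198.7 W/m².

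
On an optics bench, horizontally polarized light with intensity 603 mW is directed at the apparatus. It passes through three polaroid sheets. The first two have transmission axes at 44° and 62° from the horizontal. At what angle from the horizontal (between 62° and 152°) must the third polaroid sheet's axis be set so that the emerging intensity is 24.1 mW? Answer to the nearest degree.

θ ≈ 135°

I₁ = I₀ cos²(44° − 0°) = I₀ cos²(44°) = 0.5174 I₀.
I₂ = I₁ cos²(62° − 44°) = 0.5174 I₀ · cos²(18°) = 0.468 I₀.
Target fraction: 24.1 / 603 mW = 0.03997 of I₀.
Need I₃/I₀ = 0.03997, so cos²(θ − 62°) = 0.03997 / 0.468 = 0.08539.
θ − 62° = arccos(√0.08539) = 73.0°, giving θ ≈ 62 + 73.0 = 135.0°.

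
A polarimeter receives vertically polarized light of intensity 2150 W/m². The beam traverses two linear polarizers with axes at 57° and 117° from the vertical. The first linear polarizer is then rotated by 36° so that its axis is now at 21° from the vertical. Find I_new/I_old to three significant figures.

Before rotation:
I₁ = I₀ cos²(57° − 0°) = I₀ cos²(57°) = 0.2966 I₀.
I₂ = I₁ cos²(117° − 57°) = 0.2966 I₀ · cos²(60°) = 0.07416 I₀.
After rotation:
I₁ = I₀ cos²(21° − 0°) = I₀ cos²(21°) = 0.8716 I₀.
Angle between axes 1 and 2: 84°. I₂ = 0.8716 I₀ · cos²(84°) = 0.009523 I₀.
Ratio = 0.009523 / 0.07416 = 0.1284.

I_new/I_old ≈ 0.128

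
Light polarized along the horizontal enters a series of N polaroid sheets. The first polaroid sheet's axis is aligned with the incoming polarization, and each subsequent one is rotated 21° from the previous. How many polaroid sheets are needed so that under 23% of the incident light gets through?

N = 12

First polarizer is aligned with the polarization: full transmission.
Each further stage multiplies by cos²(21°) = 0.8716.
After N polarizers: T = 0.8716^(N−1). Require T < 0.23 ⇒ N−1 > ln(0.23)/ln(0.8716) = 10.69, so N−1 ≥ 11 and N = 12.
Check: N=12 gives T = 0.2205 < 0.23; N=11 gives T = 0.253.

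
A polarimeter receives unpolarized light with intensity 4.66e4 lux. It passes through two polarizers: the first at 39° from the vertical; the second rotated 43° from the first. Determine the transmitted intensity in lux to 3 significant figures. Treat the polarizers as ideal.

Unpolarized light through the first polarizer → I₁ = 4.66e4 lux/2 = 2.33e+04 lux, polarized at 39°.
I₂ = I₁ · cos²(43°) = 2.33e+04 · 0.5349 = 1.246e+04 lux.

I ≈ 1.25e4 lux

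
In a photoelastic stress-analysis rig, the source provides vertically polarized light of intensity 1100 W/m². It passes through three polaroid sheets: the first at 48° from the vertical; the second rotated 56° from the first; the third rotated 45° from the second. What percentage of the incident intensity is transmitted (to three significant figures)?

≈ 7.00%

I₁ = 1100 W/m² · cos²(48°) = 492.5 W/m².
I₂ = I₁ · cos²(56°) = 492.5 · 0.3127 = 154 W/m².
I₃ = I₂ · cos²(45°) = 154 · 0.5 = 77 W/m².
That is 7% of the incident intensity.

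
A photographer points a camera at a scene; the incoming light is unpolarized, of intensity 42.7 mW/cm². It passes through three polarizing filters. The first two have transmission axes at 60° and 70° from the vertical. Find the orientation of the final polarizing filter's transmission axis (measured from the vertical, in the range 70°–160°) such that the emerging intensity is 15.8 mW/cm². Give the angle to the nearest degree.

θ ≈ 99°

Unpolarized light through the first polarizer → I₁ = ½ I₀, now polarized at 60°.
I₂ = I₁ cos²(70° − 60°) = 0.5 I₀ · cos²(10°) = 0.4849 I₀.
Target fraction: 15.8 / 42.7 mW/cm² = 0.37 of I₀.
Need I₃/I₀ = 0.37, so cos²(θ − 70°) = 0.37 / 0.4849 = 0.7631.
θ − 70° = arccos(√0.7631) = 29.1°, giving θ ≈ 70 + 29.1 = 99.1°.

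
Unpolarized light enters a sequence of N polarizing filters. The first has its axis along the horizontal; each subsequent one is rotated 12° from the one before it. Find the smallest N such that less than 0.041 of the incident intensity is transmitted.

N = 58

First polarizer halves the unpolarized light: factor 1/2.
Each further stage multiplies by cos²(12°) = 0.9568.
After N polarizers: T = 0.5·0.9568^(N−1). Require T < 0.041 ⇒ N−1 > ln(0.041/0.5)/ln(0.9568) = 56.60, so N−1 ≥ 57 and N = 58.
Check: N=58 gives T = 0.04028 < 0.041; N=57 gives T = 0.0421.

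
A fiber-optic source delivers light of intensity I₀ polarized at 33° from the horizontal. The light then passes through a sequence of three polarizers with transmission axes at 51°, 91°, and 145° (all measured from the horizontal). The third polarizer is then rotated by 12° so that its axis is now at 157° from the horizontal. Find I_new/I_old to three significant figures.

I_new/I_old ≈ 0.479

Before rotation:
By Malus's law, I₁ = I₀ cos²(51° − 33°) = I₀ cos²(18°) = 0.9045 I₀.
I₂ = I₁ cos²(91° − 51°) = 0.9045 I₀ · cos²(40°) = 0.5308 I₀.
I₃ = I₂ cos²(145° − 91°) = 0.5308 I₀ · cos²(54°) = 0.1834 I₀.
After rotation:
I₁ = I₀ cos²(51° − 33°) = I₀ cos²(18°) = 0.9045 I₀.
I₂ = I₁ cos²(91° − 51°) = 0.9045 I₀ · cos²(40°) = 0.5308 I₀.
I₃ = I₂ cos²(157° − 91°) = 0.5308 I₀ · cos²(66°) = 0.08781 I₀.
Ratio = 0.08781 / 0.1834 = 0.4788.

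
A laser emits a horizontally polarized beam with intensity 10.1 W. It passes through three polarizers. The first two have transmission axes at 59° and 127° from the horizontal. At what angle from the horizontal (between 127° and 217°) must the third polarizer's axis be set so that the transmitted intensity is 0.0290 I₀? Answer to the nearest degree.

θ ≈ 155°

I₁ = I₀ cos²(59° − 0°) = I₀ cos²(59°) = 0.2653 I₀.
I₂ = I₁ cos²(127° − 59°) = 0.2653 I₀ · cos²(68°) = 0.03722 I₀.
Need I₃/I₀ = 0.029, so cos²(θ − 127°) = 0.029 / 0.03722 = 0.7791.
θ − 127° = arccos(√0.7791) = 28.0°, giving θ ≈ 127 + 28.0 = 155.0°.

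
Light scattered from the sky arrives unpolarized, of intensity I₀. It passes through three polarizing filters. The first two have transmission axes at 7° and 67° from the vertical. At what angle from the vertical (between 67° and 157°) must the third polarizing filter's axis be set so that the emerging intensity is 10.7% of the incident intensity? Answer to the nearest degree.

Unpolarized light through the first polarizer → I₁ = ½ I₀, now polarized at 7°.
I₂ = I₁ cos²(67° − 7°) = 0.5 I₀ · cos²(60°) = 0.125 I₀.
Need I₃/I₀ = 0.107, so cos²(θ − 67°) = 0.107 / 0.125 = 0.856.
θ − 67° = arccos(√0.856) = 22.3°, giving θ ≈ 67 + 22.3 = 89.3°.

θ ≈ 89°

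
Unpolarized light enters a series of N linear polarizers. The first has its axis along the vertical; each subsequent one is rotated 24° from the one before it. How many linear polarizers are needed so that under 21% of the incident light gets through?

First polarizer halves the unpolarized light: factor 1/2.
Each further stage multiplies by cos²(24°) = 0.8346.
After N polarizers: T = 0.5·0.8346^(N−1). Require T < 0.21 ⇒ N−1 > ln(0.21/0.5)/ln(0.8346) = 4.80, so N−1 ≥ 5 and N = 6.
Check: N=6 gives T = 0.2024 < 0.21; N=5 gives T = 0.2426.

N = 6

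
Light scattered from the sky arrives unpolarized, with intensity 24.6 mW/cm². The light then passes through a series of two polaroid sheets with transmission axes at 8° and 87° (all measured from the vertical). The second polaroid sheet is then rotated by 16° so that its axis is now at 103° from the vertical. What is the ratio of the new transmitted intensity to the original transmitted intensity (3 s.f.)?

I_new/I_old ≈ 0.209

Before rotation:
Unpolarized light through the first polarizer → I₁ = ½ I₀, now polarized at 8°.
I₂ = I₁ cos²(87° − 8°) = 0.5 I₀ · cos²(79°) = 0.0182 I₀.
After rotation:
Unpolarized light through the first polarizer → I₁ = ½ I₀, now polarized at 8°.
Angle between axes 1 and 2: 85°. I₂ = 0.5 I₀ · cos²(85°) = 0.003798 I₀.
Ratio = 0.003798 / 0.0182 = 0.2086.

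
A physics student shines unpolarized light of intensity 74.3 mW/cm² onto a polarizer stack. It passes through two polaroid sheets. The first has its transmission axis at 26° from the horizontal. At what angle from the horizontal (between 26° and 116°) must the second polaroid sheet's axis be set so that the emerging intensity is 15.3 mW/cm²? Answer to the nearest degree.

θ ≈ 76°

Unpolarized light through the first polarizer → I₁ = ½ I₀, now polarized at 26°.
Target fraction: 15.3 / 74.3 mW/cm² = 0.2059 of I₀.
Need I₂/I₀ = 0.2059, so cos²(θ − 26°) = 0.2059 / 0.5 = 0.4118.
θ − 26° = arccos(√0.4118) = 50.1°, giving θ ≈ 26 + 50.1 = 76.1°.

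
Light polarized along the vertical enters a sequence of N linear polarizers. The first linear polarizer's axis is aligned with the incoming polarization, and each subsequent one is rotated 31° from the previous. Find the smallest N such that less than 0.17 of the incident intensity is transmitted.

N = 7

First polarizer is aligned with the polarization: full transmission.
Each further stage multiplies by cos²(31°) = 0.7347.
After N polarizers: T = 0.7347^(N−1). Require T < 0.17 ⇒ N−1 > ln(0.17)/ln(0.7347) = 5.75, so N−1 ≥ 6 and N = 7.
Check: N=7 gives T = 0.1573 < 0.17; N=6 gives T = 0.2141.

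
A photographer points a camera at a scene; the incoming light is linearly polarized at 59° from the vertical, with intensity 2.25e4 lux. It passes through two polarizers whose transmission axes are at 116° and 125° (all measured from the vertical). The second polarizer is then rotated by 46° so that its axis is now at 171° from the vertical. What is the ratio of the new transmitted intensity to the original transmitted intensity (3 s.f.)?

I_new/I_old ≈ 0.337

Before rotation:
By Malus's law, I₁ = I₀ cos²(116° − 59°) = I₀ cos²(57°) = 0.2966 I₀.
I₂ = I₁ cos²(125° − 116°) = 0.2966 I₀ · cos²(9°) = 0.2894 I₀.
After rotation:
I₁ = I₀ cos²(116° − 59°) = I₀ cos²(57°) = 0.2966 I₀.
I₂ = I₁ cos²(171° − 116°) = 0.2966 I₀ · cos²(55°) = 0.09759 I₀.
Ratio = 0.09759 / 0.2894 = 0.3372.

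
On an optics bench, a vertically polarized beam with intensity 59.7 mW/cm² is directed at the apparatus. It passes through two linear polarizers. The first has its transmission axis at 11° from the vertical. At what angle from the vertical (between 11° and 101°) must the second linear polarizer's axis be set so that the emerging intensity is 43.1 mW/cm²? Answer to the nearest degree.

θ ≈ 41°

By Malus's law, I₁ = I₀ cos²(11° − 0°) = I₀ cos²(11°) = 0.9636 I₀.
Target fraction: 43.1 / 59.7 mW/cm² = 0.7219 of I₀.
Need I₂/I₀ = 0.7219, so cos²(θ − 11°) = 0.7219 / 0.9636 = 0.7492.
θ − 11° = arccos(√0.7492) = 30.1°, giving θ ≈ 11 + 30.1 = 41.1°.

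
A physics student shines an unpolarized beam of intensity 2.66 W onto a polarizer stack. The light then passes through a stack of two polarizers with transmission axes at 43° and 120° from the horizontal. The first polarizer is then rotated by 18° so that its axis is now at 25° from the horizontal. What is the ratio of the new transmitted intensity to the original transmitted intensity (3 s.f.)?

Before rotation:
Unpolarized light through the first polarizer → I₁ = ½ I₀, now polarized at 43°.
I₂ = I₁ cos²(120° − 43°) = 0.5 I₀ · cos²(77°) = 0.0253 I₀.
After rotation:
Unpolarized light through the first polarizer → I₁ = ½ I₀, now polarized at 25°.
Angle between axes 1 and 2: 85°. I₂ = 0.5 I₀ · cos²(85°) = 0.003798 I₀.
Ratio = 0.003798 / 0.0253 = 0.1501.

I_new/I_old ≈ 0.150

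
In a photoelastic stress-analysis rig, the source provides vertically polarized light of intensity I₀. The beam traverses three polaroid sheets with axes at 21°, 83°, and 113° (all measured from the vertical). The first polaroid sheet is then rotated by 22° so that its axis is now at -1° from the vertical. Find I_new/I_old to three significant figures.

I_new/I_old ≈ 0.0569

Before rotation:
By Malus's law, I₁ = I₀ cos²(21° − 0°) = I₀ cos²(21°) = 0.8716 I₀.
I₂ = I₁ cos²(83° − 21°) = 0.8716 I₀ · cos²(62°) = 0.1921 I₀.
I₃ = I₂ cos²(113° − 83°) = 0.1921 I₀ · cos²(30°) = 0.1441 I₀.
After rotation:
I₁ = I₀ cos²(-1° − 0°) = I₀ cos²(1°) = 0.9997 I₀.
I₂ = I₁ cos²(83° + 1°) = 0.9997 I₀ · cos²(84°) = 0.01092 I₀.
I₃ = I₂ cos²(113° − 83°) = 0.01092 I₀ · cos²(30°) = 0.008192 I₀.
Ratio = 0.008192 / 0.1441 = 0.05686.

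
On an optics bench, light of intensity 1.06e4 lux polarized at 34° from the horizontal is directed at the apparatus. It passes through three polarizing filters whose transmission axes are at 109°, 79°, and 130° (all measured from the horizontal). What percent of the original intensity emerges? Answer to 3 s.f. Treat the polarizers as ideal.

≈ 1.99%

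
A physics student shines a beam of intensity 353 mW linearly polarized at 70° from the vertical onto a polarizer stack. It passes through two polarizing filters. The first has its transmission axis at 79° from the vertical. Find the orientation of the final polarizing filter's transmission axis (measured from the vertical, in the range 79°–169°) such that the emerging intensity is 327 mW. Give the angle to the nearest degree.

θ ≈ 92°

By Malus's law, I₁ = I₀ cos²(79° − 70°) = I₀ cos²(9°) = 0.9755 I₀.
Target fraction: 327 / 353 mW = 0.9263 of I₀.
Need I₂/I₀ = 0.9263, so cos²(θ − 79°) = 0.9263 / 0.9755 = 0.9496.
θ − 79° = arccos(√0.9496) = 13.0°, giving θ ≈ 79 + 13.0 = 92.0°.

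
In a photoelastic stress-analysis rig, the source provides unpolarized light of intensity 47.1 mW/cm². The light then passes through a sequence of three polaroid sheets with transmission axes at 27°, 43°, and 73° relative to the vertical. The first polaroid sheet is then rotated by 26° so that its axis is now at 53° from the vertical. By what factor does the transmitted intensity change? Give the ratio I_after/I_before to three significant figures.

Before rotation:
Unpolarized light through the first polarizer → I₁ = ½ I₀, now polarized at 27°.
I₂ = I₁ cos²(43° − 27°) = 0.5 I₀ · cos²(16°) = 0.462 I₀.
I₃ = I₂ cos²(73° − 43°) = 0.462 I₀ · cos²(30°) = 0.3465 I₀.
After rotation:
Unpolarized light through the first polarizer → I₁ = ½ I₀, now polarized at 53°.
I₂ = I₁ cos²(43° − 53°) = 0.5 I₀ · cos²(10°) = 0.4849 I₀.
I₃ = I₂ cos²(73° − 43°) = 0.4849 I₀ · cos²(30°) = 0.3637 I₀.
Ratio = 0.3637 / 0.3465 = 1.05.

I_new/I_old ≈ 1.05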